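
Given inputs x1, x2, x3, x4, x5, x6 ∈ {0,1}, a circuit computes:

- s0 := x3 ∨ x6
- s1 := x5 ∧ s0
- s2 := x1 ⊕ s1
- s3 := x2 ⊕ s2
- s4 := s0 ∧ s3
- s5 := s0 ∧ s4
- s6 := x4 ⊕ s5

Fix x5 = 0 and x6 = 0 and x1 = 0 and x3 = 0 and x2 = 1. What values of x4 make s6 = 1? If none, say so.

x4=1

s6 = x4 ⊕ s5 must be 1, so x4 and s5 differ.
Check with x5 = 0 and x6 = 0 and x1 = 0 and x3 = 0 and x2 = 1 and x4=1:
s0 = x3 ∨ x6 = 0 ∨ 0 = 0
s1 = x5 ∧ s0 = 0 ∧ 0 = 0
s2 = x1 ⊕ s1 = 0 ⊕ 0 = 0
s3 = x2 ⊕ s2 = 1 ⊕ 0 = 1
s4 = s0 ∧ s3 = 0 ∧ 1 = 0
s5 = s0 ∧ s4 = 0 ∧ 0 = 0
s6 = x4 ⊕ s5 = 1 ⊕ 0 = 1
So s6 = 1.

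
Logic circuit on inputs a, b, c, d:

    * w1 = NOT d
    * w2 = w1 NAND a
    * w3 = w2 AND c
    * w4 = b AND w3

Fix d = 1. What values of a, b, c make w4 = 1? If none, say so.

w4 = b AND w3 must be 1, so both b = 1 and w3 = 1.
w3 = w2 AND c must be 1, so both w2 = 1 and c = 1.
Check with d = 1 and a=1, b=1, c=1:
w1 = NOT d = NOT 1 = 0
w2 = w1 NAND a = 0 NAND 1 = 1
w3 = w2 AND c = 1 AND 1 = 1
w4 = b AND w3 = 1 AND 1 = 1
So w4 = 1.

a=1 b=1 c=1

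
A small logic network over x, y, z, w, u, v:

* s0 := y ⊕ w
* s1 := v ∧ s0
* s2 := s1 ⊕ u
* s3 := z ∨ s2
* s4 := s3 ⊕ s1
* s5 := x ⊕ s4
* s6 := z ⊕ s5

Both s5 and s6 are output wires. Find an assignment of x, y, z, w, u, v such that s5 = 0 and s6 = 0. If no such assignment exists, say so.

Check with x=0, y=1, z=0, w=1, u=0, v=0:
s0 = y ⊕ w = 1 ⊕ 1 = 0
s1 = v ∧ s0 = 0 ∧ 0 = 0
s2 = s1 ⊕ u = 0 ⊕ 0 = 0
s3 = z ∨ s2 = 0 ∨ 0 = 0
s4 = s3 ⊕ s1 = 0 ⊕ 0 = 0
s5 = x ⊕ s4 = 0 ⊕ 0 = 0
s6 = z ⊕ s5 = 0 ⊕ 0 = 0
So s5 = 0 and s6 = 0.

x=0, y=1, z=0, w=1, u=0, v=0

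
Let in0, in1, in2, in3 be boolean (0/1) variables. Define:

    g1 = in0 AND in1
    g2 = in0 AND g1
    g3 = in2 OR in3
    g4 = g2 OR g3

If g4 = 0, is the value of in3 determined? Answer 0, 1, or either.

g4 = g2 OR g3 must be 0, so both g2 = 0 and g3 = 0.
Every assignment with g4 = 0 has in3 = 0; there are 3 such assignment(s).
  in0=0, in1=0, in2=0, in3=0
  in0=0, in1=1, in2=0, in3=0
  in0=1, in1=0, in2=0, in3=0

0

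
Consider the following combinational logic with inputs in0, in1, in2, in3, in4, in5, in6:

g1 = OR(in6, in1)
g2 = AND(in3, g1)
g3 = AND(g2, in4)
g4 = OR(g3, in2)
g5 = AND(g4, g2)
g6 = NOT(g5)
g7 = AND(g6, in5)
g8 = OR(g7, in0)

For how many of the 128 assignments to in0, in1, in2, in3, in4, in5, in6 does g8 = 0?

41

g8 = OR(g7, in0) must be 0, so both g7 = 0 and in0 = 0.
Enumerating the 128 input combinations, 41 give g8 = 0 and 87 give g8 = 1.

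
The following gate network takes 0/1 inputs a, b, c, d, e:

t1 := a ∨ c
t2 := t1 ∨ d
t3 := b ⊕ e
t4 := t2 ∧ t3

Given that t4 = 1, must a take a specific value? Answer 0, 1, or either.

either

Both values of a occur among assignments with t4 = 1:
  a=0: a=0, b=0, c=0, d=1, e=1
  a=1: a=1, b=0, c=0, d=0, e=1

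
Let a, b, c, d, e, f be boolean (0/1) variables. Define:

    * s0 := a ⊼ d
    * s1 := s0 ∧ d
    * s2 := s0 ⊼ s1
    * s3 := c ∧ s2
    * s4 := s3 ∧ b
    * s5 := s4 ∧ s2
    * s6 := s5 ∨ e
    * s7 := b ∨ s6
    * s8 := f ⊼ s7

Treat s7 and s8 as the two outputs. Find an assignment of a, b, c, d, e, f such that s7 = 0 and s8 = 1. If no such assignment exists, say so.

Check with a=1, b=0, c=1, d=1, e=0, f=0:
s0 = a ⊼ d = 1 ⊼ 1 = 0
s1 = s0 ∧ d = 0 ∧ 1 = 0
s2 = s0 ⊼ s1 = 0 ⊼ 0 = 1
s3 = c ∧ s2 = 1 ∧ 1 = 1
s4 = s3 ∧ b = 1 ∧ 0 = 0
s5 = s4 ∧ s2 = 0 ∧ 1 = 0
s6 = s5 ∨ e = 0 ∨ 0 = 0
s7 = b ∨ s6 = 0 ∨ 0 = 0
s8 = f ⊼ s7 = 0 ⊼ 0 = 1
So s7 = 0 and s8 = 1.

a=1, b=0, c=1, d=1, e=0, f=0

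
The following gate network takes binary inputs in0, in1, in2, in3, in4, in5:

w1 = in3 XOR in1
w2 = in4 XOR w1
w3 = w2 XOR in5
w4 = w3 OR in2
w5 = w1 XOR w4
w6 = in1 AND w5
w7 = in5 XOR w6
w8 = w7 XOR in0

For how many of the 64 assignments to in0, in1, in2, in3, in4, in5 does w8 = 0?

w8 = w7 XOR in0 must be 0, so w7 and in0 are equal.
Enumerating the 64 input combinations, 32 give w8 = 0 and 32 give w8 = 1.

32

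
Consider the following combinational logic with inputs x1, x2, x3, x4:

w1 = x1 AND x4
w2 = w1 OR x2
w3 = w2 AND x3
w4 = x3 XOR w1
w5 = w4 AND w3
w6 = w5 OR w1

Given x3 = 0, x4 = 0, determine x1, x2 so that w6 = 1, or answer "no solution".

no solution exists

With x3 = 0, x4 = 0 fixed, none of the 4 settings of x1, x2 give w6 = 1.
For example, with x1=1, x2=1:
w1 = x1 AND x4 = 1 AND 0 = 0
w2 = w1 OR x2 = 0 OR 1 = 1
w3 = w2 AND x3 = 1 AND 0 = 0
w4 = x3 XOR w1 = 0 XOR 0 = 0
w5 = w4 AND w3 = 0 AND 0 = 0
w6 = w5 OR w1 = 0 OR 0 = 0
giving w6 = 0 ≠ 1.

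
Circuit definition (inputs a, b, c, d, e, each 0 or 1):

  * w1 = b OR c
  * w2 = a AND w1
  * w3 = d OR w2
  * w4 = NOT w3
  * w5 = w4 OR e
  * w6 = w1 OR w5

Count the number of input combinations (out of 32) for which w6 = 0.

w6 = w1 OR w5 must be 0, so both w1 = 0 and w5 = 0.
w1 = b OR c must be 0, so both b = 0 and c = 0.
w5 = w4 OR e must be 0, so both w4 = 0 and e = 0.
Enumerating the 32 input combinations, 2 give w6 = 0 and 30 give w6 = 1.

2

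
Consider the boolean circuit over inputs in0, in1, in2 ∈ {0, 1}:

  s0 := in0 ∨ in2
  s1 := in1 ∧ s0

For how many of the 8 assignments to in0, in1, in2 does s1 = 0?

s1 = in1 ∧ s0 must be 0, so at least one of in1, s0 is 0.
Satisfying assignments:
  in0=0, in1=0, in2=0
  in0=0, in1=0, in2=1
  in0=0, in1=1, in2=0
  in0=1, in1=0, in2=0
  in0=1, in1=0, in2=1

5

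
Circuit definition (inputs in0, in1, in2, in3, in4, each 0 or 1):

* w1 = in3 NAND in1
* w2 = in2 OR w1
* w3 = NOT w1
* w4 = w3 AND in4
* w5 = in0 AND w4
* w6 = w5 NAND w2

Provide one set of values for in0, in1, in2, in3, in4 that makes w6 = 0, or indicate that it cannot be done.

in0=1, in1=1, in2=1, in3=1, in4=1

w6 = w5 NAND w2 must be 0, so both w5 = 1 and w2 = 1.
w5 = in0 AND w4 must be 1, so both in0 = 1 and w4 = 1.
Check with in0=1, in1=1, in2=1, in3=1, in4=1:
w1 = in3 NAND in1 = 1 NAND 1 = 0
w2 = in2 OR w1 = 1 OR 0 = 1
w3 = NOT w1 = NOT 0 = 1
w4 = w3 AND in4 = 1 AND 1 = 1
w5 = in0 AND w4 = 1 AND 1 = 1
w6 = w5 NAND w2 = 1 NAND 1 = 0
So w6 = 0 as required.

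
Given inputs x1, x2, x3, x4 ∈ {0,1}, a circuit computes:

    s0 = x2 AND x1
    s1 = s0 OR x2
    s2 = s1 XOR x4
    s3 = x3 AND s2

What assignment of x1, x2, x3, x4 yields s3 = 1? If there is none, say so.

Check with x1=1, x2=0, x3=1, x4=1:
s0 = x2 AND x1 = 0 AND 1 = 0
s1 = s0 OR x2 = 0 OR 0 = 0
s2 = s1 XOR x4 = 0 XOR 1 = 1
s3 = x3 AND s2 = 1 AND 1 = 1
So s3 = 1 as required.

x1=1, x2=0, x3=1, x4=1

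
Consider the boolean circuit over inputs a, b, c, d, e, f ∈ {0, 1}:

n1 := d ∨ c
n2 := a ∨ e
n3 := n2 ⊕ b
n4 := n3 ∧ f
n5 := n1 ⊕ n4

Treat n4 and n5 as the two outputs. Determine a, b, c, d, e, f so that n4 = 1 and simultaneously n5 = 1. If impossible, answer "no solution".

Check with a=0, b=0, c=0, d=0, e=1, f=1:
n1 = d ∨ c = 0 ∨ 0 = 0
n2 = a ∨ e = 0 ∨ 1 = 1
n3 = n2 ⊕ b = 1 ⊕ 0 = 1
n4 = n3 ∧ f = 1 ∧ 1 = 1
n5 = n1 ⊕ n4 = 0 ⊕ 1 = 1
So n4 = 1 and n5 = 1.

a=0, b=0, c=0, d=0, e=1, f=1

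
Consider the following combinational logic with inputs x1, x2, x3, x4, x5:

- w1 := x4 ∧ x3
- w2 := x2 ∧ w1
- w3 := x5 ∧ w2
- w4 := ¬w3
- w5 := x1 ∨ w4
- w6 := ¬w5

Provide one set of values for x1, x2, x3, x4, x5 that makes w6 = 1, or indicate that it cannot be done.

w6 = ¬w5 must be 1, so w5 = 0.
w5 = x1 ∨ w4 must be 0, so both x1 = 0 and w4 = 0.
Check with x1=0, x2=1, x3=1, x4=1, x5=1:
w1 = x4 ∧ x3 = 1 ∧ 1 = 1
w2 = x2 ∧ w1 = 1 ∧ 1 = 1
w3 = x5 ∧ w2 = 1 ∧ 1 = 1
w4 = ¬w3 = ¬1 = 0
w5 = x1 ∨ w4 = 0 ∨ 0 = 0
w6 = ¬w5 = ¬0 = 1
So w6 = 1 as required.

x1=0, x2=1, x3=1, x4=1, x5=1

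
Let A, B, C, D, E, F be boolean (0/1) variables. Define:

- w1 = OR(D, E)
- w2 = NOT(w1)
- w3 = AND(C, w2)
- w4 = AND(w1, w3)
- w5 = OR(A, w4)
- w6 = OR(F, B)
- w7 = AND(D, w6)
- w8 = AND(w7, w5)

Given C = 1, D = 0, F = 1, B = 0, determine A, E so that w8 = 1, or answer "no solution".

no solution exists

With C = 1, D = 0, F = 1, B = 0 fixed, none of the 4 settings of A, E give w8 = 1.
For example, with A=1, E=0:
w1 = OR(D, E) = OR(0, 0) = 0
w2 = NOT(w1) = NOT 0 = 1
w3 = AND(C, w2) = AND(1, 1) = 1
w4 = AND(w1, w3) = AND(0, 1) = 0
w5 = OR(A, w4) = OR(1, 0) = 1
w6 = OR(F, B) = OR(1, 0) = 1
w7 = AND(D, w6) = AND(0, 1) = 0
w8 = AND(w7, w5) = AND(0, 1) = 0
giving w8 = 0 ≠ 1.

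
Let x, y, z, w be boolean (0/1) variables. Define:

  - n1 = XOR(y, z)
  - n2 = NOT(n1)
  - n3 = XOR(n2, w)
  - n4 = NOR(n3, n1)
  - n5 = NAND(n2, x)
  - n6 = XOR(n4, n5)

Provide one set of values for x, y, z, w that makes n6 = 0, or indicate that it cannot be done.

x=1, y=0, z=0, w=0

n6 = XOR(n4, n5) must be 0, so n4 and n5 are equal.
Check with x=1, y=0, z=0, w=0:
n1 = XOR(y, z) = XOR(0, 0) = 0
n2 = NOT(n1) = NOT 0 = 1
n3 = XOR(n2, w) = XOR(1, 0) = 1
n4 = NOR(n3, n1) = NOR(1, 0) = 0
n5 = NAND(n2, x) = NAND(1, 1) = 0
n6 = XOR(n4, n5) = XOR(0, 0) = 0
So n6 = 0 as required.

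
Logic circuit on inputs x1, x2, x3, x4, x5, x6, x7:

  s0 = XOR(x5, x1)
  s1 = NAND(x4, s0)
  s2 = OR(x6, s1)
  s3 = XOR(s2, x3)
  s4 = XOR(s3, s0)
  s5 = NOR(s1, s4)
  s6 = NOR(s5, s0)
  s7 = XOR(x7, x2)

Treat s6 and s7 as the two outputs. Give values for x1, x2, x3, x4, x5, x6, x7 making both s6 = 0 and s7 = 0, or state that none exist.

x1=0, x2=1, x3=0, x4=1, x5=1, x6=0, x7=1

Check with x1=0, x2=1, x3=0, x4=1, x5=1, x6=0, x7=1:
s0 = XOR(x5, x1) = XOR(1, 0) = 1
s1 = NAND(x4, s0) = NAND(1, 1) = 0
s2 = OR(x6, s1) = OR(0, 0) = 0
s3 = XOR(s2, x3) = XOR(0, 0) = 0
s4 = XOR(s3, s0) = XOR(0, 1) = 1
s5 = NOR(s1, s4) = NOR(0, 1) = 0
s6 = NOR(s5, s0) = NOR(0, 1) = 0
s7 = XOR(x7, x2) = XOR(1, 1) = 0
So s6 = 0 and s7 = 0.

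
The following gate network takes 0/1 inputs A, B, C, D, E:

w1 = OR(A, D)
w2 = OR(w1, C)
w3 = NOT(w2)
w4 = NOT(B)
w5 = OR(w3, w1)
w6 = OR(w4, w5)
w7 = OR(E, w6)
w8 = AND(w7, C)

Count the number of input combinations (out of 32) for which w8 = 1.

w8 = AND(w7, C) must be 1, so both w7 = 1 and C = 1.
Enumerating the 32 input combinations, 15 give w8 = 1 and 17 give w8 = 0.

15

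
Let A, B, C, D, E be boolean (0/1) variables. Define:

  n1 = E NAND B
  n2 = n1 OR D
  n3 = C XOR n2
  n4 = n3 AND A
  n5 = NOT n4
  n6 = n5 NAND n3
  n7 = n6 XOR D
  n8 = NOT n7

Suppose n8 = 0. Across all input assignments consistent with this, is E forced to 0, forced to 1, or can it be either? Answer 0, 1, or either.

Both values of E occur among assignments with n8 = 0:
  E=0: A=0, B=0, C=0, D=1, E=0
  E=1: A=0, B=0, C=0, D=1, E=1

either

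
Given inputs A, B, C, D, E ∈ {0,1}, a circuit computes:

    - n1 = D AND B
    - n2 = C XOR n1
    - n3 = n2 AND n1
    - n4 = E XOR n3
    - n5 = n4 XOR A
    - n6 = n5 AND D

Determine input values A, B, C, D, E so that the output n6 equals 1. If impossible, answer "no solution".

n6 = n5 AND D must be 1, so both n5 = 1 and D = 1.
Check with A=1 B=1 C=1 D=1 E=0:
n1 = D AND B = 1 AND 1 = 1
n2 = C XOR n1 = 1 XOR 1 = 0
n3 = n2 AND n1 = 0 AND 1 = 0
n4 = E XOR n3 = 0 XOR 0 = 0
n5 = n4 XOR A = 0 XOR 1 = 1
n6 = n5 AND D = 1 AND 1 = 1
So n6 = 1 as required.

A=1 B=1 C=1 D=1 E=0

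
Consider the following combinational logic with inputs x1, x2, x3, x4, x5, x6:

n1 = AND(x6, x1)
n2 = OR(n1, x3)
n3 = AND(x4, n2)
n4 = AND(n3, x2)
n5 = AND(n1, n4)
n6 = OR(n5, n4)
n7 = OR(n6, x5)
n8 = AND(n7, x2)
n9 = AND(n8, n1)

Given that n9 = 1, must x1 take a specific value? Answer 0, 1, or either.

n9 = AND(n8, n1) must be 1, so both n8 = 1 and n1 = 1.
n8 = AND(n7, x2) must be 1, so both n7 = 1 and x2 = 1.
n1 = AND(x6, x1) must be 1, so both x6 = 1 and x1 = 1.
Every assignment with n9 = 1 has x1 = 1; there are 6 such assignment(s).

1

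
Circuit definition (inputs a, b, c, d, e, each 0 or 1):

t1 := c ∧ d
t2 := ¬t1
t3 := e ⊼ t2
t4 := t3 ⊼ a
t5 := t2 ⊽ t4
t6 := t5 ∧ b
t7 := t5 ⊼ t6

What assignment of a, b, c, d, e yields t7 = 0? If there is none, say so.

t7 = t5 ⊼ t6 must be 0, so both t5 = 1 and t6 = 1.
t5 = t2 ⊽ t4 must be 1, so both t2 = 0 and t4 = 0.
t6 = t5 ∧ b must be 1, so both t5 = 1 and b = 1.
Check with a=1, b=1, c=1, d=1, e=0:
t1 = c ∧ d = 1 ∧ 1 = 1
t2 = ¬t1 = ¬1 = 0
t3 = e ⊼ t2 = 0 ⊼ 0 = 1
t4 = t3 ⊼ a = 1 ⊼ 1 = 0
t5 = t2 ⊽ t4 = 0 ⊽ 0 = 1
t6 = t5 ∧ b = 1 ∧ 1 = 1
t7 = t5 ⊼ t6 = 1 ⊼ 1 = 0
So t7 = 0 as required.

a=1, b=1, c=1, d=1, e=0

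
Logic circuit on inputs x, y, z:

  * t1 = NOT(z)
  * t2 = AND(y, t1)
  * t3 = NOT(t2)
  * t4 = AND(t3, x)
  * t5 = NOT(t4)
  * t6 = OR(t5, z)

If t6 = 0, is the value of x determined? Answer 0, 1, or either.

t6 = OR(t5, z) must be 0, so both t5 = 0 and z = 0.
t5 = NOT(t4) must be 0, so t4 = 1.
Every assignment with t6 = 0 has x = 1; there are 1 such assignment(s).
  x=1, y=0, z=0

1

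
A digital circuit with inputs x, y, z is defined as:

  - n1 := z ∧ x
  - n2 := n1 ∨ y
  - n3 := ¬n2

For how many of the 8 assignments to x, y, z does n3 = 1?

n3 = ¬n2 must be 1, so n2 = 0.
n2 = n1 ∨ y must be 0, so both n1 = 0 and y = 0.
n1 = z ∧ x must be 0, so at least one of z, x is 0.
Enumerating the 8 input combinations, 3 give n3 = 1 and 5 give n3 = 0.

3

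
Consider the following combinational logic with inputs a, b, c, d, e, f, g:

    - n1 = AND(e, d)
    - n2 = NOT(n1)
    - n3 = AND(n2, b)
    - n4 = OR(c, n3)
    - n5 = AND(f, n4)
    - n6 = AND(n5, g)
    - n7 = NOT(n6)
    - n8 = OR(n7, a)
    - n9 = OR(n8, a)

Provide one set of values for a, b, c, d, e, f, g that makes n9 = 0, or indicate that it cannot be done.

a=0 b=0 c=1 d=0 e=1 f=1 g=1

n9 = OR(n8, a) must be 0, so both n8 = 0 and a = 0.
Check with a=0 b=0 c=1 d=0 e=1 f=1 g=1:
n1 = AND(e, d) = AND(1, 0) = 0
n2 = NOT(n1) = NOT 0 = 1
n3 = AND(n2, b) = AND(1, 0) = 0
n4 = OR(c, n3) = OR(1, 0) = 1
n5 = AND(f, n4) = AND(1, 1) = 1
n6 = AND(n5, g) = AND(1, 1) = 1
n7 = NOT(n6) = NOT 1 = 0
n8 = OR(n7, a) = OR(0, 0) = 0
n9 = OR(n8, a) = OR(0, 0) = 0
So n9 = 0 as required.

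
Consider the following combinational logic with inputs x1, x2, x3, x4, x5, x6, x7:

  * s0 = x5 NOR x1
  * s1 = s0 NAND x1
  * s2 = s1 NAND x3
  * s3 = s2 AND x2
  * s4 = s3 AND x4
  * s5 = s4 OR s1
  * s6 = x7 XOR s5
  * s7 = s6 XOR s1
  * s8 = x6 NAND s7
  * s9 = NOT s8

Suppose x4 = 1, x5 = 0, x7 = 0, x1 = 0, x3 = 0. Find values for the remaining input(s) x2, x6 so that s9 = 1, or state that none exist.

no solution exists

With x4 = 1, x5 = 0, x7 = 0, x1 = 0, x3 = 0 fixed, none of the 4 settings of x2, x6 give s9 = 1.
For example, with x2=1, x6=0:
s0 = x5 NOR x1 = 0 NOR 0 = 1
s1 = s0 NAND x1 = 1 NAND 0 = 1
s2 = s1 NAND x3 = 1 NAND 0 = 1
s3 = s2 AND x2 = 1 AND 1 = 1
s4 = s3 AND x4 = 1 AND 1 = 1
s5 = s4 OR s1 = 1 OR 1 = 1
s6 = x7 XOR s5 = 0 XOR 1 = 1
s7 = s6 XOR s1 = 1 XOR 1 = 0
s8 = x6 NAND s7 = 0 NAND 0 = 1
s9 = NOT s8 = NOT 1 = 0
giving s9 = 0 ≠ 1.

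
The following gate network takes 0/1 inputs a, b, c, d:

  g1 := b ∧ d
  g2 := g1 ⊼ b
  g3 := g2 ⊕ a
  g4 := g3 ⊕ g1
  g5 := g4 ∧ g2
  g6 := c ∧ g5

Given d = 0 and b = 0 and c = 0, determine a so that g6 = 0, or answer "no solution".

a=0

Check with d = 0 and b = 0 and c = 0 and a=0:
g1 = b ∧ d = 0 ∧ 0 = 0
g2 = g1 ⊼ b = 0 ⊼ 0 = 1
g3 = g2 ⊕ a = 1 ⊕ 0 = 1
g4 = g3 ⊕ g1 = 1 ⊕ 0 = 1
g5 = g4 ∧ g2 = 1 ∧ 1 = 1
g6 = c ∧ g5 = 0 ∧ 1 = 0
So g6 = 0.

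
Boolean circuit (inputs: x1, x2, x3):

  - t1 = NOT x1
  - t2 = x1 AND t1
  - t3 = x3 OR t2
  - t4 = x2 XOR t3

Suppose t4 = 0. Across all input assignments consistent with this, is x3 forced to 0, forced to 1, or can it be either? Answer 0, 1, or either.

Both values of x3 occur among assignments with t4 = 0:
  x3=0: x1=0, x2=0, x3=0
  x3=1: x1=0, x2=1, x3=1

either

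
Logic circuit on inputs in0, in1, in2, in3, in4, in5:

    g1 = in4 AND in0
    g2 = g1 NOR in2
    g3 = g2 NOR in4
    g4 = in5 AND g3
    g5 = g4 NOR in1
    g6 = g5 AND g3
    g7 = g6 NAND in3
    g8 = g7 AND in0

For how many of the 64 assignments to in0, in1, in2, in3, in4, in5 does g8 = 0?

33

g8 = g7 AND in0 must be 0, so at least one of g7, in0 is 0.
Enumerating the 64 input combinations, 33 give g8 = 0 and 31 give g8 = 1.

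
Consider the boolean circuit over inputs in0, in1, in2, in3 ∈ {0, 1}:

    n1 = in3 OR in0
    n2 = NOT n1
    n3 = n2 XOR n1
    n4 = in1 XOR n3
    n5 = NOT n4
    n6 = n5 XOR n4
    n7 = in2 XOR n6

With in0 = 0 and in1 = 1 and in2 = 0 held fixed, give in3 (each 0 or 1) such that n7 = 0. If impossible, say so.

With in0 = 0 and in1 = 1 and in2 = 0 fixed, none of the 2 settings of in3 give n7 = 0.
For example, with in3=0:
n1 = in3 OR in0 = 0 OR 0 = 0
n2 = NOT n1 = NOT 0 = 1
n3 = n2 XOR n1 = 1 XOR 0 = 1
n4 = in1 XOR n3 = 1 XOR 1 = 0
n5 = NOT n4 = NOT 0 = 1
n6 = n5 XOR n4 = 1 XOR 0 = 1
n7 = in2 XOR n6 = 0 XOR 1 = 1
giving n7 = 1 ≠ 0.

no solution exists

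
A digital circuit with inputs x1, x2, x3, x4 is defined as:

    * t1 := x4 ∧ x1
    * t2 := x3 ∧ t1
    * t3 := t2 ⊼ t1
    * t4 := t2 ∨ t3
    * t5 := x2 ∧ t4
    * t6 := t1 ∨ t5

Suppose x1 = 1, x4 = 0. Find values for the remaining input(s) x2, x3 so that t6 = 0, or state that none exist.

x2=0, x3=1

Check with x1 = 1, x4 = 0 and x2=0, x3=1:
t1 = x4 ∧ x1 = 0 ∧ 1 = 0
t2 = x3 ∧ t1 = 1 ∧ 0 = 0
t3 = t2 ⊼ t1 = 0 ⊼ 0 = 1
t4 = t2 ∨ t3 = 0 ∨ 1 = 1
t5 = x2 ∧ t4 = 0 ∧ 1 = 0
t6 = t1 ∨ t5 = 0 ∨ 0 = 0
So t6 = 0.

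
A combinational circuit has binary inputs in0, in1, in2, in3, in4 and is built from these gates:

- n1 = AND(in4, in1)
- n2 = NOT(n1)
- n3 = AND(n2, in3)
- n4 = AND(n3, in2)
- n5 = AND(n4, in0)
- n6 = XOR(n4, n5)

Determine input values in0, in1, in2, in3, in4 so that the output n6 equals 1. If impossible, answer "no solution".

n6 = XOR(n4, n5) must be 1, so n4 and n5 differ.
Check with in0=0, in1=1, in2=1, in3=1, in4=0:
n1 = AND(in4, in1) = AND(0, 1) = 0
n2 = NOT(n1) = NOT 0 = 1
n3 = AND(n2, in3) = AND(1, 1) = 1
n4 = AND(n3, in2) = AND(1, 1) = 1
n5 = AND(n4, in0) = AND(1, 0) = 0
n6 = XOR(n4, n5) = XOR(1, 0) = 1
So n6 = 1 as required.

in0=0, in1=1, in2=1, in3=1, in4=0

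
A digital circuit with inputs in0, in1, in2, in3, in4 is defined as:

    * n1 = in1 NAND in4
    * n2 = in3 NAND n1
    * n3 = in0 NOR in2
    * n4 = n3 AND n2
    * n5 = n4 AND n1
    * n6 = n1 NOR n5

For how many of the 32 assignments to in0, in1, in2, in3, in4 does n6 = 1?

n6 = n1 NOR n5 must be 1, so both n1 = 0 and n5 = 0.
Enumerating the 32 input combinations, 8 give n6 = 1 and 24 give n6 = 0.

8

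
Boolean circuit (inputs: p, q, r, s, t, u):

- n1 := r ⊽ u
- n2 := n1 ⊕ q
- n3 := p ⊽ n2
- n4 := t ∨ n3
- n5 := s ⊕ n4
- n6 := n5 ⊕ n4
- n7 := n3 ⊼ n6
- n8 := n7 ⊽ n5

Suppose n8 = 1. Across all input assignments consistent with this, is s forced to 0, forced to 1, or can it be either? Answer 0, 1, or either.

n8 = n7 ⊽ n5 must be 1, so both n7 = 0 and n5 = 0.
n7 = n3 ⊼ n6 must be 0, so both n3 = 1 and n6 = 1.
Every assignment with n8 = 1 has s = 1; there are 8 such assignment(s).

1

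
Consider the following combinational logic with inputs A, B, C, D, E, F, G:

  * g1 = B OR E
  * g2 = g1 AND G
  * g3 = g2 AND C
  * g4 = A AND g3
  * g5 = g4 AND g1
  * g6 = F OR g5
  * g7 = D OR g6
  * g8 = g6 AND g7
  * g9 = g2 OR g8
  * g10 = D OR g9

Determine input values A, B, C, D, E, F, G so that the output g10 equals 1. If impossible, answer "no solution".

g10 = D OR g9 must be 1, so at least one of D, g9 is 1.
Check with A=1, B=0, C=0, D=1, E=0, F=1, G=0:
g1 = B OR E = 0 OR 0 = 0
g2 = g1 AND G = 0 AND 0 = 0
g3 = g2 AND C = 0 AND 0 = 0
g4 = A AND g3 = 1 AND 0 = 0
g5 = g4 AND g1 = 0 AND 0 = 0
g6 = F OR g5 = 1 OR 0 = 1
g7 = D OR g6 = 1 OR 1 = 1
g8 = g6 AND g7 = 1 AND 1 = 1
g9 = g2 OR g8 = 0 OR 1 = 1
g10 = D OR g9 = 1 OR 1 = 1
So g10 = 1 as required.

A=1, B=0, C=0, D=1, E=0, F=1, G=0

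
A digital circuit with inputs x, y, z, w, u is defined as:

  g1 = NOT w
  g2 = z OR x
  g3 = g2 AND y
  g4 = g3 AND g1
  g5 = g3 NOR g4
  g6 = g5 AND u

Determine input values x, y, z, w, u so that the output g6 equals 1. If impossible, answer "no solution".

x=1, y=0, z=0, w=1, u=1

Check with x=1, y=0, z=0, w=1, u=1:
g1 = NOT w = NOT 1 = 0
g2 = z OR x = 0 OR 1 = 1
g3 = g2 AND y = 1 AND 0 = 0
g4 = g3 AND g1 = 0 AND 0 = 0
g5 = g3 NOR g4 = 0 NOR 0 = 1
g6 = g5 AND u = 1 AND 1 = 1
So g6 = 1 as required.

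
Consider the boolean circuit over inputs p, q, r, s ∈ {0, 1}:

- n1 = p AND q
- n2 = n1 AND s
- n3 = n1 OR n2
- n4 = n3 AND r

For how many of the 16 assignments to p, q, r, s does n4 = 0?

n4 = n3 AND r must be 0, so at least one of n3, r is 0.
Enumerating the 16 input combinations, 14 give n4 = 0 and 2 give n4 = 1.

14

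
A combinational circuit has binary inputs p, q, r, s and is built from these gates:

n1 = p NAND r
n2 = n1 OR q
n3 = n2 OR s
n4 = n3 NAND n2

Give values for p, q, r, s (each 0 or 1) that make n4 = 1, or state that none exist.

p=1, q=0, r=1, s=0

n4 = n3 NAND n2 must be 1, so at least one of n3, n2 is 0.
Check with p=1, q=0, r=1, s=0:
n1 = p NAND r = 1 NAND 1 = 0
n2 = n1 OR q = 0 OR 0 = 0
n3 = n2 OR s = 0 OR 0 = 0
n4 = n3 NAND n2 = 0 NAND 0 = 1
So n4 = 1 as required.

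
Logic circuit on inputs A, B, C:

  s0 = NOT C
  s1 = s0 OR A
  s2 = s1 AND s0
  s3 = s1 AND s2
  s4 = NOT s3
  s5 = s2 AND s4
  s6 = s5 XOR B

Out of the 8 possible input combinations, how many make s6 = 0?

4

s6 = s5 XOR B must be 0, so s5 and B are equal.
Enumerating the 8 input combinations, 4 give s6 = 0 and 4 give s6 = 1.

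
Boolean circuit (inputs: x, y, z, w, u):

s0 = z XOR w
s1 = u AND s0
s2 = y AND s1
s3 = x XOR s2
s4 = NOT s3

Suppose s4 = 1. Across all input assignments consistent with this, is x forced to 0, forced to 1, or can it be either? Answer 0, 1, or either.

Both values of x occur among assignments with s4 = 1:
  x=0: x=0, y=0, z=0, w=0, u=0
  x=1: x=1, y=1, z=0, w=1, u=1

either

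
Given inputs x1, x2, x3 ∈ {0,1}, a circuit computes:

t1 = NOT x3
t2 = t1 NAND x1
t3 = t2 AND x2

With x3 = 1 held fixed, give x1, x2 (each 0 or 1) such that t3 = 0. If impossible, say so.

Check with x3 = 1 and x1=0, x2=0:
t1 = NOT x3 = NOT 1 = 0
t2 = t1 NAND x1 = 0 NAND 0 = 1
t3 = t2 AND x2 = 1 AND 0 = 0
So t3 = 0.

x1=0, x2=0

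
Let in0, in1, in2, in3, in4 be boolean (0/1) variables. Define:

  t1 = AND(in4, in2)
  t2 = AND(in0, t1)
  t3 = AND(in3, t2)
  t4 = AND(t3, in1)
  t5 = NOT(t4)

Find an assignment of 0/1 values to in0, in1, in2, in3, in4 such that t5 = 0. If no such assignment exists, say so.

Check with in0=1, in1=1, in2=1, in3=1, in4=1:
t1 = AND(in4, in2) = AND(1, 1) = 1
t2 = AND(in0, t1) = AND(1, 1) = 1
t3 = AND(in3, t2) = AND(1, 1) = 1
t4 = AND(t3, in1) = AND(1, 1) = 1
t5 = NOT(t4) = NOT 1 = 0
So t5 = 0 as required.

in0=1, in1=1, in2=1, in3=1, in4=1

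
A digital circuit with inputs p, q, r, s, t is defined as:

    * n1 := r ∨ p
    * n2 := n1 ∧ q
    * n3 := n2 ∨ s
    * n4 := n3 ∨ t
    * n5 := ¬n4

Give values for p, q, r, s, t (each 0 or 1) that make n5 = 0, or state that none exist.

p=1, q=0, r=1, s=1, t=1

n5 = ¬n4 must be 0, so n4 = 1.
n4 = n3 ∨ t must be 1, so at least one of n3, t is 1.
Check with p=1, q=0, r=1, s=1, t=1:
n1 = r ∨ p = 1 ∨ 1 = 1
n2 = n1 ∧ q = 1 ∧ 0 = 0
n3 = n2 ∨ s = 0 ∨ 1 = 1
n4 = n3 ∨ t = 1 ∨ 1 = 1
n5 = ¬n4 = ¬1 = 0
So n5 = 0 as required.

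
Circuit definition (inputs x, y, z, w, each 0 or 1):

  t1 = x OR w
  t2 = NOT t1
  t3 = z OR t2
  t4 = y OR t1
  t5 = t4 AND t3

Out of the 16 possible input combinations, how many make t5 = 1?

8

t5 = t4 AND t3 must be 1, so both t4 = 1 and t3 = 1.
t4 = y OR t1 must be 1, so at least one of y, t1 is 1.
t3 = z OR t2 must be 1, so at least one of z, t2 is 1.
Enumerating the 16 input combinations, 8 give t5 = 1 and 8 give t5 = 0.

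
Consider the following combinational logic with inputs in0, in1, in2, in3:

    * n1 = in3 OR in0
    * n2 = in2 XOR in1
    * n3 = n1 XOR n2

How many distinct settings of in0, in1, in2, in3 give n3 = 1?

8

n3 = n1 XOR n2 must be 1, so n1 and n2 differ.
Enumerating the 16 input combinations, 8 give n3 = 1 and 8 give n3 = 0.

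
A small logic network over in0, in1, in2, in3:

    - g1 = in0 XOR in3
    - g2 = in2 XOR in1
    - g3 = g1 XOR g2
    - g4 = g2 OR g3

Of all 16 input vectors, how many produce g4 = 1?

12

g4 = g2 OR g3 must be 1, so at least one of g2, g3 is 1.
Enumerating the 16 input combinations, 12 give g4 = 1 and 4 give g4 = 0.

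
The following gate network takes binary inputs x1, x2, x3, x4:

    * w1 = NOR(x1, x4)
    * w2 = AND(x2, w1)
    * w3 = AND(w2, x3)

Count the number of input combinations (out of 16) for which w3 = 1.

w3 = AND(w2, x3) must be 1, so both w2 = 1 and x3 = 1.
w2 = AND(x2, w1) must be 1, so both x2 = 1 and w1 = 1.
Satisfying assignments:
  x1=0, x2=1, x3=1, x4=0

1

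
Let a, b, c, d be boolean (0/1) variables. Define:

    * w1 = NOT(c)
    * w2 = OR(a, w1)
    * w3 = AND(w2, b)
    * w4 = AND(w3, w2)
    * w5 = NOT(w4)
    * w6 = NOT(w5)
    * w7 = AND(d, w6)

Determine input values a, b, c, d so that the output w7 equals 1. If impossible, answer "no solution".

a=1 b=1 c=0 d=1

w7 = AND(d, w6) must be 1, so both d = 1 and w6 = 1.
w6 = NOT(w5) must be 1, so w5 = 0.
w5 = NOT(w4) must be 0, so w4 = 1.
Check with a=1 b=1 c=0 d=1:
w1 = NOT(c) = NOT 0 = 1
w2 = OR(a, w1) = OR(1, 1) = 1
w3 = AND(w2, b) = AND(1, 1) = 1
w4 = AND(w3, w2) = AND(1, 1) = 1
w5 = NOT(w4) = NOT 1 = 0
w6 = NOT(w5) = NOT 0 = 1
w7 = AND(d, w6) = AND(1, 1) = 1
So w7 = 1 as required.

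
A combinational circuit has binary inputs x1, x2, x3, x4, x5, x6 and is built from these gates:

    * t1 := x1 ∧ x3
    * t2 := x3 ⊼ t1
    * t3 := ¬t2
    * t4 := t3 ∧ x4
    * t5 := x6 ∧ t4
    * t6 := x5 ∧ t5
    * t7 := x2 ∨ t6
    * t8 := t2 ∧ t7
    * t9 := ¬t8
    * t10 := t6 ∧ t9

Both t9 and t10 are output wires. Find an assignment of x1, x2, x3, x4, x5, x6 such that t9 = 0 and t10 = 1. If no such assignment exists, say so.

no solution exists

Across all 64 input combinations, none give both t9 = 0 and t10 = 1.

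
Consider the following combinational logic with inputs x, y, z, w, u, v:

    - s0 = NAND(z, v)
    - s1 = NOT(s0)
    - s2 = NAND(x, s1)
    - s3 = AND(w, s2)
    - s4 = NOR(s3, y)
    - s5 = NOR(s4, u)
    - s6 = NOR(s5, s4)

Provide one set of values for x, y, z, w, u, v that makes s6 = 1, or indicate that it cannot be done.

x=1, y=0, z=0, w=1, u=1, v=0

s6 = NOR(s5, s4) must be 1, so both s5 = 0 and s4 = 0.
Check with x=1, y=0, z=0, w=1, u=1, v=0:
s0 = NAND(z, v) = NAND(0, 0) = 1
s1 = NOT(s0) = NOT 1 = 0
s2 = NAND(x, s1) = NAND(1, 0) = 1
s3 = AND(w, s2) = AND(1, 1) = 1
s4 = NOR(s3, y) = NOR(1, 0) = 0
s5 = NOR(s4, u) = NOR(0, 1) = 0
s6 = NOR(s5, s4) = NOR(0, 0) = 1
So s6 = 1 as required.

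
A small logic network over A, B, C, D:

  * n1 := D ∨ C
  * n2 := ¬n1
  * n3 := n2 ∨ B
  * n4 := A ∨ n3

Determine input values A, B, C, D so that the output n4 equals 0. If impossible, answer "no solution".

Check with A=0 B=0 C=1 D=0:
n1 = D ∨ C = 0 ∨ 1 = 1
n2 = ¬n1 = ¬1 = 0
n3 = n2 ∨ B = 0 ∨ 0 = 0
n4 = A ∨ n3 = 0 ∨ 0 = 0
So n4 = 0 as required.

A=0 B=0 C=1 D=0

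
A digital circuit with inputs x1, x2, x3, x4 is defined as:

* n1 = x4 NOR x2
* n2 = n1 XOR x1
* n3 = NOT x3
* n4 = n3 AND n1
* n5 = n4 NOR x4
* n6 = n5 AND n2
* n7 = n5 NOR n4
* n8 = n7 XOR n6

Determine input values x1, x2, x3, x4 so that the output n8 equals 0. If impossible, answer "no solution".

x1=1, x2=0, x3=1, x4=0

n8 = n7 XOR n6 must be 0, so n7 and n6 are equal.
Check with x1=1, x2=0, x3=1, x4=0:
n1 = x4 NOR x2 = 0 NOR 0 = 1
n2 = n1 XOR x1 = 1 XOR 1 = 0
n3 = NOT x3 = NOT 1 = 0
n4 = n3 AND n1 = 0 AND 1 = 0
n5 = n4 NOR x4 = 0 NOR 0 = 1
n6 = n5 AND n2 = 1 AND 0 = 0
n7 = n5 NOR n4 = 1 NOR 0 = 0
n8 = n7 XOR n6 = 0 XOR 0 = 0
So n8 = 0 as required.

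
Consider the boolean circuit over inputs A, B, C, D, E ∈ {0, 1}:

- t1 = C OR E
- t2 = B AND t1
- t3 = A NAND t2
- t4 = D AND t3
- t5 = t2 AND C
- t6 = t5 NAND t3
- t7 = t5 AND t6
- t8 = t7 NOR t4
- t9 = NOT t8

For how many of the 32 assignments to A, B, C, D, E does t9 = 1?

t9 = NOT t8 must be 1, so t8 = 0.
t8 = t7 NOR t4 must be 0, so at least one of t7, t4 is 1.
Enumerating the 32 input combinations, 17 give t9 = 1 and 15 give t9 = 0.

17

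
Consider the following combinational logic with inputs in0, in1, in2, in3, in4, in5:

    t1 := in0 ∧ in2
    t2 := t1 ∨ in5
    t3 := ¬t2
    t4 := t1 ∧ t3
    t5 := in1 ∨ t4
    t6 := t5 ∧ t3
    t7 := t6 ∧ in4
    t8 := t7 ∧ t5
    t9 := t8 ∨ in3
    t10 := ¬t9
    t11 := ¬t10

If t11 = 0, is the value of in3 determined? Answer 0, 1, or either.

t11 = ¬t10 must be 0, so t10 = 1.
t10 = ¬t9 must be 1, so t9 = 0.
Every assignment with t11 = 0 has in3 = 0; there are 29 such assignment(s).

0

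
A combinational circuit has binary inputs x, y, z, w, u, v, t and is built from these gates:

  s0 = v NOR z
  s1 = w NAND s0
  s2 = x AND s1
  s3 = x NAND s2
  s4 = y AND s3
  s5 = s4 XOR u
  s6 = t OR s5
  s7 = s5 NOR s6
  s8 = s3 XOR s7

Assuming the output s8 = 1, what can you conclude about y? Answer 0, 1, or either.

Both values of y occur among assignments with s8 = 1:
  y=0: x=0, y=0, z=0, w=0, u=0, v=0, t=1
  y=1: x=0, y=1, z=0, w=0, u=0, v=0, t=0

either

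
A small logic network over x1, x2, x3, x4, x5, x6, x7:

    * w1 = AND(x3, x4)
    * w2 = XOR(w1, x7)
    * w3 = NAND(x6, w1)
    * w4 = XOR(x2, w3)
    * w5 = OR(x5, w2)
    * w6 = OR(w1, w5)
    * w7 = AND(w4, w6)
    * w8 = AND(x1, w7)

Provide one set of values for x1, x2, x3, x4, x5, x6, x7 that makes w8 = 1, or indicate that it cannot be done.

w8 = AND(x1, w7) must be 1, so both x1 = 1 and w7 = 1.
w7 = AND(w4, w6) must be 1, so both w4 = 1 and w6 = 1.
w4 = XOR(x2, w3) must be 1, so x2 and w3 differ.
Check with x1=1, x2=0, x3=0, x4=1, x5=1, x6=0, x7=1:
w1 = AND(x3, x4) = AND(0, 1) = 0
w2 = XOR(w1, x7) = XOR(0, 1) = 1
w3 = NAND(x6, w1) = NAND(0, 0) = 1
w4 = XOR(x2, w3) = XOR(0, 1) = 1
w5 = OR(x5, w2) = OR(1, 1) = 1
w6 = OR(w1, w5) = OR(0, 1) = 1
w7 = AND(w4, w6) = AND(1, 1) = 1
w8 = AND(x1, w7) = AND(1, 1) = 1
So w8 = 1 as required.

x1=1, x2=0, x3=0, x4=1, x5=1, x6=0, x7=1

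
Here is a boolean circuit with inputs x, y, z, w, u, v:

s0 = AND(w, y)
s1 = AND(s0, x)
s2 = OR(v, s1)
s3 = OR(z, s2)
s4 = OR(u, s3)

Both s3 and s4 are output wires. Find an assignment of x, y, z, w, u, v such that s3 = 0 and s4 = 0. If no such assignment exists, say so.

Check with x=1 y=1 z=0 w=0 u=0 v=0:
s0 = AND(w, y) = AND(0, 1) = 0
s1 = AND(s0, x) = AND(0, 1) = 0
s2 = OR(v, s1) = OR(0, 0) = 0
s3 = OR(z, s2) = OR(0, 0) = 0
s4 = OR(u, s3) = OR(0, 0) = 0
So s3 = 0 and s4 = 0.

x=1 y=1 z=0 w=0 u=0 v=0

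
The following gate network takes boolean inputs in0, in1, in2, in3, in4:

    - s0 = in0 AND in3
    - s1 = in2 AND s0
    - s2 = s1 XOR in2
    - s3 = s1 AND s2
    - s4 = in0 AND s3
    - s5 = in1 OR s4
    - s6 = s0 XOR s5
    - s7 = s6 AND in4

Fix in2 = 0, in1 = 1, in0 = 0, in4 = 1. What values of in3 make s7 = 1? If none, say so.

Check with in2 = 0, in1 = 1, in0 = 0, in4 = 1 and in3=1:
s0 = in0 AND in3 = 0 AND 1 = 0
s1 = in2 AND s0 = 0 AND 0 = 0
s2 = s1 XOR in2 = 0 XOR 0 = 0
s3 = s1 AND s2 = 0 AND 0 = 0
s4 = in0 AND s3 = 0 AND 0 = 0
s5 = in1 OR s4 = 1 OR 0 = 1
s6 = s0 XOR s5 = 0 XOR 1 = 1
s7 = s6 AND in4 = 1 AND 1 = 1
So s7 = 1.

in3=1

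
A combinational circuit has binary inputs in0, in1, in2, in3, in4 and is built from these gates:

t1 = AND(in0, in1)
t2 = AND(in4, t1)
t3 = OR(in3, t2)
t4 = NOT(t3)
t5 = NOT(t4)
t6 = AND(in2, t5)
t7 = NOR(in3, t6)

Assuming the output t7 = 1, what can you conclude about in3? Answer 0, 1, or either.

0

t7 = NOR(in3, t6) must be 1, so both in3 = 0 and t6 = 0.
Every assignment with t7 = 1 has in3 = 0; there are 15 such assignment(s).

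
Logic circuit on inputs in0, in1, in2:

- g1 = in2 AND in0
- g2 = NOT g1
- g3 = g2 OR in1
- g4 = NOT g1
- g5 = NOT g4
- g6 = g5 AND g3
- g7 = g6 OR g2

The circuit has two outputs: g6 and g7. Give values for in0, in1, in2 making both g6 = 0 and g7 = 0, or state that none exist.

Check with in0=1, in1=0, in2=1:
g1 = in2 AND in0 = 1 AND 1 = 1
g2 = NOT g1 = NOT 1 = 0
g3 = g2 OR in1 = 0 OR 0 = 0
g4 = NOT g1 = NOT 1 = 0
g5 = NOT g4 = NOT 0 = 1
g6 = g5 AND g3 = 1 AND 0 = 0
g7 = g6 OR g2 = 0 OR 0 = 0
So g6 = 0 and g7 = 0.

in0=1, in1=0, in2=1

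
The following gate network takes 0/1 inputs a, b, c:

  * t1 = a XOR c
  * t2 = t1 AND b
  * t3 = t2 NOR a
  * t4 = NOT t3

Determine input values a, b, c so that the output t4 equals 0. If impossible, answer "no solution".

a=0, b=0, c=1

t4 = NOT t3 must be 0, so t3 = 1.
t3 = t2 NOR a must be 1, so both t2 = 0 and a = 0.
t2 = t1 AND b must be 0, so at least one of t1, b is 0.
Check with a=0, b=0, c=1:
t1 = a XOR c = 0 XOR 1 = 1
t2 = t1 AND b = 1 AND 0 = 0
t3 = t2 NOR a = 0 NOR 0 = 1
t4 = NOT t3 = NOT 1 = 0
So t4 = 0 as required.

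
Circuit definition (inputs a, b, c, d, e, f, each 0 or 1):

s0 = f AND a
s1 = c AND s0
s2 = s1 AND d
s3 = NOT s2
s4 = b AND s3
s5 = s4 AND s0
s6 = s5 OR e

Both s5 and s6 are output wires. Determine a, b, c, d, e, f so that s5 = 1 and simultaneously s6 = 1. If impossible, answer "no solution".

a=1 b=1 c=0 d=1 e=0 f=1

Check with a=1 b=1 c=0 d=1 e=0 f=1:
s0 = f AND a = 1 AND 1 = 1
s1 = c AND s0 = 0 AND 1 = 0
s2 = s1 AND d = 0 AND 1 = 0
s3 = NOT s2 = NOT 0 = 1
s4 = b AND s3 = 1 AND 1 = 1
s5 = s4 AND s0 = 1 AND 1 = 1
s6 = s5 OR e = 1 OR 0 = 1
So s5 = 1 and s6 = 1.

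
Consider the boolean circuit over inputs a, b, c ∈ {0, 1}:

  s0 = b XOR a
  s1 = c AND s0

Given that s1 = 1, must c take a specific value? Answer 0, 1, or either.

s1 = c AND s0 must be 1, so both c = 1 and s0 = 1.
Every assignment with s1 = 1 has c = 1; there are 2 such assignment(s).
  a=0, b=1, c=1
  a=1, b=0, c=1

1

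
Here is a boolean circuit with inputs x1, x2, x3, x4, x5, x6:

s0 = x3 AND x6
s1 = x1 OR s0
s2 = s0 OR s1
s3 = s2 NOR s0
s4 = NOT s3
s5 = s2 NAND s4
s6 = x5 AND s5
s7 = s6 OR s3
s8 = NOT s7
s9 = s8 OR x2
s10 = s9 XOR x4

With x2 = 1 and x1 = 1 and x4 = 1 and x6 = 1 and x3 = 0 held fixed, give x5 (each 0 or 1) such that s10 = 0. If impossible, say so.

s10 = s9 XOR x4 must be 0, so s9 and x4 are equal.
Check with x2 = 1 and x1 = 1 and x4 = 1 and x6 = 1 and x3 = 0 and x5=1:
s0 = x3 AND x6 = 0 AND 1 = 0
s1 = x1 OR s0 = 1 OR 0 = 1
s2 = s0 OR s1 = 0 OR 1 = 1
s3 = s2 NOR s0 = 1 NOR 0 = 0
s4 = NOT s3 = NOT 0 = 1
s5 = s2 NAND s4 = 1 NAND 1 = 0
s6 = x5 AND s5 = 1 AND 0 = 0
s7 = s6 OR s3 = 0 OR 0 = 0
s8 = NOT s7 = NOT 0 = 1
s9 = s8 OR x2 = 1 OR 1 = 1
s10 = s9 XOR x4 = 1 XOR 1 = 0
So s10 = 0.

x5=1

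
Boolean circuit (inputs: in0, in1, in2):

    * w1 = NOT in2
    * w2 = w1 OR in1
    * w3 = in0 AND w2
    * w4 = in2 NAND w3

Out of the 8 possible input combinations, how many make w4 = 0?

1

w4 = in2 NAND w3 must be 0, so both in2 = 1 and w3 = 1.
Satisfying assignments:
  in0=1, in1=1, in2=1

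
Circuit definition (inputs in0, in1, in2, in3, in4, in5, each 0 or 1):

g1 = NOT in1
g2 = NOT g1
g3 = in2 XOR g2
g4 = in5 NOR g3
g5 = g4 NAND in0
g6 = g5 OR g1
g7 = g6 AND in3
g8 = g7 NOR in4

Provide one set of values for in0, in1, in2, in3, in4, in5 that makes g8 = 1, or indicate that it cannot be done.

in0=1, in1=1, in2=0, in3=0, in4=0, in5=1

g8 = g7 NOR in4 must be 1, so both g7 = 0 and in4 = 0.
g7 = g6 AND in3 must be 0, so at least one of g6, in3 is 0.
Check with in0=1, in1=1, in2=0, in3=0, in4=0, in5=1:
g1 = NOT in1 = NOT 1 = 0
g2 = NOT g1 = NOT 0 = 1
g3 = in2 XOR g2 = 0 XOR 1 = 1
g4 = in5 NOR g3 = 1 NOR 1 = 0
g5 = g4 NAND in0 = 0 NAND 1 = 1
g6 = g5 OR g1 = 1 OR 0 = 1
g7 = g6 AND in3 = 1 AND 0 = 0
g8 = g7 NOR in4 = 0 NOR 0 = 1
So g8 = 1 as required.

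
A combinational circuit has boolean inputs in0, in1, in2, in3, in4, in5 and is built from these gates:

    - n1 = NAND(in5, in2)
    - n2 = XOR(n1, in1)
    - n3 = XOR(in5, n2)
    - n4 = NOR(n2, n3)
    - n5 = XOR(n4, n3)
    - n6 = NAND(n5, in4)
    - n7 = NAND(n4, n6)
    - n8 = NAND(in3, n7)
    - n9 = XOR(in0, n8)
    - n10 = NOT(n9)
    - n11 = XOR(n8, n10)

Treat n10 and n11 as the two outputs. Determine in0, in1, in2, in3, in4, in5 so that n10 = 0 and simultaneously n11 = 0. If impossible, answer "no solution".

in0=1, in1=1, in2=0, in3=1, in4=1, in5=0

Check with in0=1, in1=1, in2=0, in3=1, in4=1, in5=0:
n1 = NAND(in5, in2) = NAND(0, 0) = 1
n2 = XOR(n1, in1) = XOR(1, 1) = 0
n3 = XOR(in5, n2) = XOR(0, 0) = 0
n4 = NOR(n2, n3) = NOR(0, 0) = 1
n5 = XOR(n4, n3) = XOR(1, 0) = 1
n6 = NAND(n5, in4) = NAND(1, 1) = 0
n7 = NAND(n4, n6) = NAND(1, 0) = 1
n8 = NAND(in3, n7) = NAND(1, 1) = 0
n9 = XOR(in0, n8) = XOR(1, 0) = 1
n10 = NOT(n9) = NOT 1 = 0
n11 = XOR(n8, n10) = XOR(0, 0) = 0
So n10 = 0 and n11 = 0.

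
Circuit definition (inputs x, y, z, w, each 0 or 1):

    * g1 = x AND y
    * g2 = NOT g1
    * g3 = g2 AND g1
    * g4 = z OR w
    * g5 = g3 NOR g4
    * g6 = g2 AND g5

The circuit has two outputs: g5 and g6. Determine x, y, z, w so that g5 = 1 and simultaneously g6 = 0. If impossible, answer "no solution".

x=1, y=1, z=0, w=0

Check with x=1, y=1, z=0, w=0:
g1 = x AND y = 1 AND 1 = 1
g2 = NOT g1 = NOT 1 = 0
g3 = g2 AND g1 = 0 AND 1 = 0
g4 = z OR w = 0 OR 0 = 0
g5 = g3 NOR g4 = 0 NOR 0 = 1
g6 = g2 AND g5 = 0 AND 1 = 0
So g5 = 1 and g6 = 0.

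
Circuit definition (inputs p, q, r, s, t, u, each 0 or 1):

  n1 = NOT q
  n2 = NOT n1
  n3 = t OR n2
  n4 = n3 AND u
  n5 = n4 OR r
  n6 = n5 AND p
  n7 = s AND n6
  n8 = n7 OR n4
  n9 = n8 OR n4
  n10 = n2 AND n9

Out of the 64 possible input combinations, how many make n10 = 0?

n10 = n2 AND n9 must be 0, so at least one of n2, n9 is 0.
Enumerating the 64 input combinations, 46 give n10 = 0 and 18 give n10 = 1.

46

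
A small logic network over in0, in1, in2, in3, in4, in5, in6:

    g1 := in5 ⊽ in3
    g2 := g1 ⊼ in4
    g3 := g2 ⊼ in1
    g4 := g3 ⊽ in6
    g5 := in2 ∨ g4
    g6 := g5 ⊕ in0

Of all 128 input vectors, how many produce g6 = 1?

64

g6 = g5 ⊕ in0 must be 1, so g5 and in0 differ.
Enumerating the 128 input combinations, 64 give g6 = 1 and 64 give g6 = 0.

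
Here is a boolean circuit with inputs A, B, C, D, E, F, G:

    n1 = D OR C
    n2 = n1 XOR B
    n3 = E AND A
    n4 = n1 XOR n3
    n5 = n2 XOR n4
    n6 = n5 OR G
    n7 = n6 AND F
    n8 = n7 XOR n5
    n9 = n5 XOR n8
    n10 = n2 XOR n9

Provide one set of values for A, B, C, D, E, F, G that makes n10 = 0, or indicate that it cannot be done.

n10 = n2 XOR n9 must be 0, so n2 and n9 are equal.
Check with A=1 B=0 C=1 D=1 E=1 F=1 G=0:
n1 = D OR C = 1 OR 1 = 1
n2 = n1 XOR B = 1 XOR 0 = 1
n3 = E AND A = 1 AND 1 = 1
n4 = n1 XOR n3 = 1 XOR 1 = 0
n5 = n2 XOR n4 = 1 XOR 0 = 1
n6 = n5 OR G = 1 OR 0 = 1
n7 = n6 AND F = 1 AND 1 = 1
n8 = n7 XOR n5 = 1 XOR 1 = 0
n9 = n5 XOR n8 = 1 XOR 0 = 1
n10 = n2 XOR n9 = 1 XOR 1 = 0
So n10 = 0 as required.

A=1 B=0 C=1 D=1 E=1 F=1 G=0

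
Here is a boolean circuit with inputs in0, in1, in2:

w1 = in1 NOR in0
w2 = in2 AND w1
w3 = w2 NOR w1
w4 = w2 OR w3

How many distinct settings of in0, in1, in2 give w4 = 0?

w4 = w2 OR w3 must be 0, so both w2 = 0 and w3 = 0.
Satisfying assignments:
  in0=0, in1=0, in2=0

1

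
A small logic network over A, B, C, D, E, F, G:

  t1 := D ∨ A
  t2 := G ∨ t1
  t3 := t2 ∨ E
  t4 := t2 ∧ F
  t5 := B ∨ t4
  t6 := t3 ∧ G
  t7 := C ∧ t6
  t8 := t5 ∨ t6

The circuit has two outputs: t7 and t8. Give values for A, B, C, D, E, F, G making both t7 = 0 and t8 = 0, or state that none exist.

Check with A=1, B=0, C=0, D=1, E=0, F=0, G=0:
t1 = D ∨ A = 1 ∨ 1 = 1
t2 = G ∨ t1 = 0 ∨ 1 = 1
t3 = t2 ∨ E = 1 ∨ 0 = 1
t4 = t2 ∧ F = 1 ∧ 0 = 0
t5 = B ∨ t4 = 0 ∨ 0 = 0
t6 = t3 ∧ G = 1 ∧ 0 = 0
t7 = C ∧ t6 = 0 ∧ 0 = 0
t8 = t5 ∨ t6 = 0 ∨ 0 = 0
So t7 = 0 and t8 = 0.

A=1, B=0, C=0, D=1, E=0, F=0, G=0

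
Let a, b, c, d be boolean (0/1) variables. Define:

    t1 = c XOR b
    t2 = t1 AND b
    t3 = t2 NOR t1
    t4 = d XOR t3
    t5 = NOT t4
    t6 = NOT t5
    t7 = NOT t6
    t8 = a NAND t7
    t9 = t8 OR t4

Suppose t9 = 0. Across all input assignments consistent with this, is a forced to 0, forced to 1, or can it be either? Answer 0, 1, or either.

1

t9 = t8 OR t4 must be 0, so both t8 = 0 and t4 = 0.
t8 = a NAND t7 must be 0, so both a = 1 and t7 = 1.
t4 = d XOR t3 must be 0, so d and t3 are equal.
Every assignment with t9 = 0 has a = 1; there are 4 such assignment(s).
  a=1, b=0, c=0, d=1
  a=1, b=0, c=1, d=0
  a=1, b=1, c=0, d=0
  a=1, b=1, c=1, d=1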